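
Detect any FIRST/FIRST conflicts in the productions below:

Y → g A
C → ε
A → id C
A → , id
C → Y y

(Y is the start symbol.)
No FIRST/FIRST conflicts.

FIRST sets of the non-terminals at (or reachable through a nullable prefix from) the front of some alternative:
  FIRST(Y) = { 'g' }

Productions for C:
  C → ε: FIRST = { ε }
  C → Y y: FIRST = { 'g' }
Productions for A:
  A → id C: FIRST = { 'id' }
  A → , id: FIRST = { ',' }
Y has only one production, so no FIRST/FIRST conflict is possible there.

All alternatives of each non-terminal have pairwise disjoint FIRST sets.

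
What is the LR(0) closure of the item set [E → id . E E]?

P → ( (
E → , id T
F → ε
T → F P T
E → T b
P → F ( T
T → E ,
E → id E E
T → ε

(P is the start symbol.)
Start with: [E → id . E E]
  [E → id . E E] has the dot before E: add [E → . , id T], [E → . T b], [E → . id E E]
  [E → . T b] has the dot before T: add [T → . F P T], [T → . E ,], [T → .]
  [T → . F P T] has the dot before F: add [F → .]
No further items can be added.

CLOSURE = { [E → . , id T], [E → . T b], [E → . id E E], [E → id . E E], [F → .], [T → . E ,], [T → . F P T], [T → .] }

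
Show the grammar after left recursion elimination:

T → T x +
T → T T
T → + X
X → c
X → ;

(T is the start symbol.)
T → + X T'
T' → x + T'
T' → T T'
T' → ε
X → c
X → ;

T is directly left-recursive. The standard transformation for
  A → A α₁ | ... | A α_m | β₁ | ... | β_n
is
  A  → β₁ A' | ... | β_n A'
  A' → α₁ A' | ... | α_m A' | ε

T → + X becomes T → + X T'
T → T x + becomes T' → x + T'
T → T T becomes T' → T T'
Add T' → ε

Productions for other non-terminals are unchanged:
  X → c
  X → ;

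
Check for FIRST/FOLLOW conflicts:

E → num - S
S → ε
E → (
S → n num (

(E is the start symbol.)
No FIRST/FOLLOW conflicts.

Nullable non-terminals: S.

S: nullable alternative(s) S → ε; FOLLOW(S) = { $ }
  S → ε: FIRST \ {ε} = { } — this is the only nullable alternative, skip
  S → n num (: FIRST \ {ε} = { 'n' } — disjoint from FOLLOW(S)

E has no nullable alternative, so no FIRST/FOLLOW check is needed there.

No FIRST/FOLLOW conflicts found.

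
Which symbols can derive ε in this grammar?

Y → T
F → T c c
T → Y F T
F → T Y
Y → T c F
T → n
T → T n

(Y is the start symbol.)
A non-terminal is nullable if it can derive ε (the empty string): either it has an ε-production, or it has a production whose right-hand side consists entirely of nullable non-terminals.

There are no ε-productions, so no non-terminal can derive ε.
No non-terminals are nullable.

Answer: None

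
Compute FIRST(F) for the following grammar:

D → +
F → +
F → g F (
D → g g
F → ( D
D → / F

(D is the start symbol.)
To compute FIRST(F), examine every production with F on the left-hand side, reading each right-hand side left to right until a non-nullable symbol is reached.

From F → +:
  - '+' is a terminal: add '+' and stop
From F → g F (:
  - g is a terminal: add 'g' and stop
From F → ( D:
  - '(' is a terminal: add '(' and stop

Collecting: FIRST(F) = { '(', '+', 'g' }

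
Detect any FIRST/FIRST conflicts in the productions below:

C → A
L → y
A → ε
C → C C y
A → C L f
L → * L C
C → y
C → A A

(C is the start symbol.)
Yes. C → A / C → C C y on { '*', 'y' }; C → A / C → y on { 'y' }; C → A / C → A A on { '*', 'y', ε }; C → C C y / C → y on { 'y' }; C → C C y / C → A A on { '*', 'y' }; C → y / C → A A on { 'y' }

FIRST sets of the non-terminals at (or reachable through a nullable prefix from) the front of some alternative:
  FIRST(A) = { '*', 'y', ε }
  FIRST(C) = { '*', 'y', ε }
  FIRST(L) = { '*', 'y' }

Productions for C:
  C → A: FIRST = { '*', 'y', ε }
  C → C C y: FIRST = { '*', 'y' }
  C → y: FIRST = { 'y' }
  C → A A: FIRST = { '*', 'y', ε }
Productions for L:
  L → y: FIRST = { 'y' }
  L → * L C: FIRST = { '*' }
Productions for A:
  A → ε: FIRST = { ε }
  A → C L f: FIRST = { '*', 'y' }

Conflict for C: C → A and C → C C y
  Overlap: { '*', 'y' }
Conflict for C: C → A and C → y
  Overlap: { 'y' }
Conflict for C: C → A and C → A A
  Overlap: { '*', 'y', ε }
Conflict for C: C → C C y and C → y
  Overlap: { 'y' }
Conflict for C: C → C C y and C → A A
  Overlap: { '*', 'y' }
Conflict for C: C → y and C → A A
  Overlap: { 'y' }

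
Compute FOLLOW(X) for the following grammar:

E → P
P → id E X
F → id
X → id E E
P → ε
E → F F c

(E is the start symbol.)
{ $, 'id' }

In P → id E X: X is at the end, add FOLLOW(P)

The FOLLOW sets referred to above (computed the same way, to a fixed point):
  FOLLOW(P) = { $, 'id' }

Taking the union: FOLLOW(X) = { $, 'id' }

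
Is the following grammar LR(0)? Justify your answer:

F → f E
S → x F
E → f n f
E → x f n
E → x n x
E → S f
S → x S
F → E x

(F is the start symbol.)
A grammar is LR(0) if no state in the canonical LR(0) collection has:
  - both a shift item (dot before a terminal) and a complete item (shift-reduce conflict), or
  - two or more complete items (reduce-reduce conflict; the accept item [F' → F .] counts as a complete item here).

Augment with F' → F and build the canonical LR(0) collection (I0 = CLOSURE({[F' → . F]}), then GOTO on every symbol after a dot until no new states appear). It has 18 states:
  I0: { [E → . S f], [E → . f n f], [E → . x f n], [E → . x n x], [F → . E x], [F → . f E], [F' → . F], [S → . x F], [S → . x S] }  — shift
  I1: { [F → E . x] }  — shift
  I2: { [F' → F .] }  — accept
  I3: { [E → S . f] }  — shift
  I4: { [E → . S f], [E → . f n f], [E → . x f n], [E → . x n x], [E → f . n f], [F → f . E], [S → . x F], [S → . x S] }  — shift
  I5: { [E → . S f], [E → . f n f], [E → . x f n], [E → . x n x], [E → x . f n], [E → x . n x], [F → . E x], [F → . f E], [S → . x F], [S → . x S], [S → x . F], [S → x . S] }  — shift
  I6: { [S → x F .] }  — reduce
  I7: { [E → S . f], [S → x S .] }  — shift, reduce
  I8: { [E → . S f], [E → . f n f], [E → . x f n], [E → . x n x], [E → f . n f], [E → x f . n], [F → f . E], [S → . x F], [S → . x S] }  — shift
  I9: { [E → x n . x] }  — shift
  I10: { [E → x n x .] }  — reduce
  I11: { [F → f E .] }  — reduce
  I12: { [E → f . n f] }  — shift
  I13: { [E → f n . f], [E → x f n .] }  — shift, reduce
  I14: { [E → f n f .] }  — reduce
  I15: { [E → f n . f] }  — shift
  I16: { [E → S f .] }  — reduce
  I17: { [F → E x .] }  — reduce

Conflict in state I7:
  Shift-reduce conflict between [S → x S .] and [E → S . f]
So the grammar is NOT LR(0).

Answer: No. Shift-reduce conflict between [S → x S .] and [E → S . f]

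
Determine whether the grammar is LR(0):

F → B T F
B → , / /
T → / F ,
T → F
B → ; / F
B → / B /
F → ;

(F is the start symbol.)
No. Shift-reduce conflict between [F → ; .] and [B → ; . / F]

A grammar is LR(0) if no state in the canonical LR(0) collection has:
  - both a shift item (dot before a terminal) and a complete item (shift-reduce conflict), or
  - two or more complete items (reduce-reduce conflict; the accept item [F' → F .] counts as a complete item here).

Augment with F' → F and build the canonical LR(0) collection (I0 = CLOSURE({[F' → . F]}), then GOTO on every symbol after a dot until no new states appear). It has 21 states:
  I0: { [B → . , / /], [B → . / B /], [B → . ; / F], [F → . ;], [F → . B T F], [F' → . F] }  — shift
  I1: { [B → , . / /] }  — shift
  I2: { [B → . , / /], [B → . / B /], [B → . ; / F], [B → / . B /] }  — shift
  I3: { [B → ; . / F], [F → ; .] }  — shift, reduce
  I4: { [B → . , / /], [B → . / B /], [B → . ; / F], [F → . ;], [F → . B T F], [F → B . T F], [T → . / F ,], [T → . F] }  — shift
  I5: { [F' → F .] }  — accept
  I6: { [B → . , / /], [B → . / B /], [B → . ; / F], [B → / . B /], [F → . ;], [F → . B T F], [T → / . F ,] }  — shift
  I7: { [T → F .] }  — reduce
  I8: { [B → . , / /], [B → . / B /], [B → . ; / F], [F → . ;], [F → . B T F], [F → B T . F] }  — shift
  I9: { [F → B T F .] }  — reduce
  I10: { [B → . , / /], [B → . / B /], [B → . ; / F], [B → / B . /], [F → . ;], [F → . B T F], [F → B . T F], [T → . / F ,], [T → . F] }  — shift
  I11: { [T → / F . ,] }  — shift
  I12: { [T → / F , .] }  — reduce
  I13: { [B → . , / /], [B → . / B /], [B → . ; / F], [B → / . B /], [B → / B / .], [F → . ;], [F → . B T F], [T → / . F ,] }  — shift, reduce
  I14: { [B → . , / /], [B → . / B /], [B → . ; / F], [B → ; / . F], [F → . ;], [F → . B T F] }  — shift
  I15: { [B → ; / F .] }  — reduce
  I16: { [B → ; . / F] }  — shift
  I17: { [B → / B . /] }  — shift
  I18: { [B → / B / .] }  — reduce
  I19: { [B → , / . /] }  — shift
  I20: { [B → , / / .] }  — reduce

Conflict in state I3:
  Shift-reduce conflict between [F → ; .] and [B → ; . / F]
So the grammar is NOT LR(0).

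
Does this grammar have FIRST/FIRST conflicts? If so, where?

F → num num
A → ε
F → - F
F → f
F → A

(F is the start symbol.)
A FIRST/FIRST conflict occurs when two productions N → α and N → β for the same non-terminal have FIRST(α) ∩ FIRST(β) ≠ ∅ (with ε ∈ FIRST of a nullable right-hand side, so two nullable alternatives also conflict).

FIRST sets of the non-terminals at (or reachable through a nullable prefix from) the front of some alternative:
  FIRST(A) = { ε }

Productions for F:
  F → num num: FIRST = { 'num' }
  F → - F: FIRST = { '-' }
  F → f: FIRST = { 'f' }
  F → A: FIRST = { ε }
A has only one production, so no FIRST/FIRST conflict is possible there.

All alternatives of each non-terminal have pairwise disjoint FIRST sets.

Answer: No FIRST/FIRST conflicts.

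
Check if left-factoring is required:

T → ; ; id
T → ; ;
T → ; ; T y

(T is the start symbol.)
Yes, T has productions with common prefix '; ;'

Left-factoring is needed when two productions for the same non-terminal
share a common prefix on the right-hand side.

Productions for T:
  T → ; ; id
  T → ; ;
  T → ; ; T y

Found common prefix '; ;' in productions for T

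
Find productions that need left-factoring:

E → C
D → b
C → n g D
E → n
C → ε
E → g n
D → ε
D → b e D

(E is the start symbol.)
Left-factoring is needed when two productions for the same non-terminal
share a common prefix on the right-hand side.

Productions for E:
  E → C
  E → n
  E → g n
Productions for D:
  D → b
  D → ε
  D → b e D
Productions for C:
  C → n g D
  C → ε

Found common prefix 'b' in productions for D

Answer: Yes, D has productions with common prefix 'b'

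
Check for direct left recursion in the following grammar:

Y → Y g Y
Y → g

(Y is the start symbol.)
Y → Y g Y: LEFT RECURSIVE (starts with Y)
Y → g: starts with g

The grammar has direct left recursion on: Y.

Answer: Yes, Y is left-recursive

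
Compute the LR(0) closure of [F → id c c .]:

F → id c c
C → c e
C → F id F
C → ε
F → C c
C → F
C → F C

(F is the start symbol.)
To compute CLOSURE, for each item [A → α.Bβ] where B is a non-terminal, add [B → .γ] for all productions B → γ; repeat for the newly added items until nothing changes.

Start with: [F → id c c .]
The dot is at the end, so nothing is added.

CLOSURE = { [F → id c c .] }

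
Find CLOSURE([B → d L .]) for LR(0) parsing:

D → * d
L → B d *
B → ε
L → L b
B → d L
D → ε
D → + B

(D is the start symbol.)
To compute CLOSURE, for each item [A → α.Bβ] where B is a non-terminal, add [B → .γ] for all productions B → γ; repeat for the newly added items until nothing changes.

Start with: [B → d L .]
The dot is at the end, so nothing is added.

CLOSURE = { [B → d L .] }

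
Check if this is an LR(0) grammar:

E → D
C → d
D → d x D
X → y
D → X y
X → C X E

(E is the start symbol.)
A grammar is LR(0) if no state in the canonical LR(0) collection has:
  - both a shift item (dot before a terminal) and a complete item (shift-reduce conflict), or
  - two or more complete items (reduce-reduce conflict; the accept item [E' → E .] counts as a complete item here).

Augment with E' → E and build the canonical LR(0) collection (I0 = CLOSURE({[E' → . E]}), then GOTO on every symbol after a dot until no new states appear). It has 13 states:
  I0: { [C → . d], [D → . X y], [D → . d x D], [E → . D], [E' → . E], [X → . C X E], [X → . y] }  — shift
  I1: { [C → . d], [X → . C X E], [X → . y], [X → C . X E] }  — shift
  I2: { [E → D .] }  — reduce
  I3: { [E' → E .] }  — accept
  I4: { [D → X . y] }  — shift
  I5: { [C → d .], [D → d . x D] }  — shift, reduce
  I6: { [X → y .] }  — reduce
  I7: { [C → . d], [D → . X y], [D → . d x D], [D → d x . D], [X → . C X E], [X → . y] }  — shift
  I8: { [D → d x D .] }  — reduce
  I9: { [D → X y .] }  — reduce
  I10: { [C → . d], [D → . X y], [D → . d x D], [E → . D], [X → . C X E], [X → . y], [X → C X . E] }  — shift
  I11: { [C → d .] }  — reduce
  I12: { [X → C X E .] }  — reduce

Conflict in state I5:
  Shift-reduce conflict between [C → d .] and [D → d . x D]
So the grammar is NOT LR(0).

Answer: No. Shift-reduce conflict between [C → d .] and [D → d . x D]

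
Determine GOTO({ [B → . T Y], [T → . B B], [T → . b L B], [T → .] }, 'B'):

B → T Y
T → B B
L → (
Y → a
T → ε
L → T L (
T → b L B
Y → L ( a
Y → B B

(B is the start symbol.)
{ [B → . T Y], [T → . B B], [T → . b L B], [T → .], [T → B . B] }

GOTO(I, 'B') = CLOSURE({ [A → αX.β] : [A → α.Xβ] ∈ I, X = 'B' })

Items with dot before 'B', with the dot advanced:
  [T → . B B] → [T → B . B]
Closure of the advanced items:
  [T → B . B] has the dot before B: add [B → . T Y]
  [B → . T Y] has the dot before T: add [T → . B B], [T → .], [T → . b L B]

GOTO = { [B → . T Y], [T → . B B], [T → . b L B], [T → .], [T → B . B] }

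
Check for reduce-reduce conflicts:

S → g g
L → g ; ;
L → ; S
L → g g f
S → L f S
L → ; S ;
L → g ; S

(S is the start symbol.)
Augment with S' → S and build the canonical LR(0) collection (I0 = CLOSURE({[S' → . S]}), then GOTO on every symbol after a dot until no new states appear). It has 14 states:
  I0: { [L → . ; S ;], [L → . ; S], [L → . g ; ;], [L → . g ; S], [L → . g g f], [S → . L f S], [S → . g g], [S' → . S] }  — shift
  I1: { [L → . ; S ;], [L → . ; S], [L → . g ; ;], [L → . g ; S], [L → . g g f], [L → ; . S ;], [L → ; . S], [S → . L f S], [S → . g g] }  — shift
  I2: { [S → L . f S] }  — shift
  I3: { [S' → S .] }  — accept
  I4: { [L → g . ; ;], [L → g . ; S], [L → g . g f], [S → g . g] }  — shift
  I5: { [L → . ; S ;], [L → . ; S], [L → . g ; ;], [L → . g ; S], [L → . g g f], [L → g ; . ;], [L → g ; . S], [S → . L f S], [S → . g g] }  — shift
  I6: { [L → g g . f], [S → g g .] }  — shift, reduce
  I7: { [L → g g f .] }  — reduce
  I8: { [L → . ; S ;], [L → . ; S], [L → . g ; ;], [L → . g ; S], [L → . g g f], [L → ; . S ;], [L → ; . S], [L → g ; ; .], [S → . L f S], [S → . g g] }  — shift, reduce
  I9: { [L → g ; S .] }  — reduce
  I10: { [L → ; S . ;], [L → ; S .] }  — shift, reduce
  I11: { [L → ; S ; .] }  — reduce
  I12: { [L → . ; S ;], [L → . ; S], [L → . g ; ;], [L → . g ; S], [L → . g g f], [S → . L f S], [S → . g g], [S → L f . S] }  — shift
  I13: { [S → L f S .] }  — reduce

No state contains more than one complete item.

Answer: No reduce-reduce conflicts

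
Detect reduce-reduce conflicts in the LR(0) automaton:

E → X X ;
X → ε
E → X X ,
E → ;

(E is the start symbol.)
Augment with E' → E and build the canonical LR(0) collection (I0 = CLOSURE({[E' → . E]}), then GOTO on every symbol after a dot until no new states appear). It has 7 states:
  I0: { [E → . ;], [E → . X X ,], [E → . X X ;], [E' → . E], [X → .] }  — shift, reduce
  I1: { [E → ; .] }  — reduce
  I2: { [E' → E .] }  — accept
  I3: { [E → X . X ,], [E → X . X ;], [X → .] }  — reduce
  I4: { [E → X X . ,], [E → X X . ;] }  — shift
  I5: { [E → X X , .] }  — reduce
  I6: { [E → X X ; .] }  — reduce

No state contains more than one complete item.

Answer: No reduce-reduce conflicts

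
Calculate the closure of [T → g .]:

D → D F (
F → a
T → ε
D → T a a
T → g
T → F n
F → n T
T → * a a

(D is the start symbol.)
To compute CLOSURE, for each item [A → α.Bβ] where B is a non-terminal, add [B → .γ] for all productions B → γ; repeat for the newly added items until nothing changes.

Start with: [T → g .]
The dot is at the end, so nothing is added.

CLOSURE = { [T → g .] }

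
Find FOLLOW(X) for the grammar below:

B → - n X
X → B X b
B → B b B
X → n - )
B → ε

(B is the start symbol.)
{ $, '-', 'b', 'n' }

In B → - n X: X is at the end, add FOLLOW(B)
In X → B X b: X is followed by b, add FIRST(b) \ {ε} = { 'b' }

The FOLLOW sets referred to above (computed the same way, to a fixed point):
  FOLLOW(B) = { $, '-', 'b', 'n' }

Taking the union: FOLLOW(X) = { $, '-', 'b', 'n' }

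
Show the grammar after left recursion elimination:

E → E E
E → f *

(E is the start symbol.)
E → f * E'
E' → E E'
E' → ε

E is directly left-recursive. The standard transformation for
  A → A α₁ | ... | A α_m | β₁ | ... | β_n
is
  A  → β₁ A' | ... | β_n A'
  A' → α₁ A' | ... | α_m A' | ε

E → f * becomes E → f * E'
E → E E becomes E' → E E'
Add E' → ε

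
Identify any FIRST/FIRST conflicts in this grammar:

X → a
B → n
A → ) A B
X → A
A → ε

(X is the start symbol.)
FIRST sets of the non-terminals at (or reachable through a nullable prefix from) the front of some alternative:
  FIRST(A) = { ')', ε }

Productions for X:
  X → a: FIRST = { 'a' }
  X → A: FIRST = { ')', ε }
Productions for A:
  A → ) A B: FIRST = { ')' }
  A → ε: FIRST = { ε }
B has only one production, so no FIRST/FIRST conflict is possible there.

All alternatives of each non-terminal have pairwise disjoint FIRST sets.

Answer: No FIRST/FIRST conflicts.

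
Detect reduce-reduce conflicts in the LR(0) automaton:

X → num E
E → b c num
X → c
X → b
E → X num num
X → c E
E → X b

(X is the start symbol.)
A reduce-reduce conflict occurs when an LR(0) state has two complete items [A → α .] and [B → β .] — both call for a reduction, and with no lookahead the parser cannot choose between them.

Augment with X' → X and build the canonical LR(0) collection (I0 = CLOSURE({[X' → . X]}), then GOTO on every symbol after a dot until no new states appear). It has 14 states:
  I0: { [X → . b], [X → . c E], [X → . c], [X → . num E], [X' → . X] }  — shift
  I1: { [X' → X .] }  — accept
  I2: { [X → b .] }  — reduce
  I3: { [E → . X b], [E → . X num num], [E → . b c num], [X → . b], [X → . c E], [X → . c], [X → . num E], [X → c . E], [X → c .] }  — shift, reduce
  I4: { [E → . X b], [E → . X num num], [E → . b c num], [X → . b], [X → . c E], [X → . c], [X → . num E], [X → num . E] }  — shift
  I5: { [X → num E .] }  — reduce
  I6: { [E → X . b], [E → X . num num] }  — shift
  I7: { [E → b . c num], [X → b .] }  — shift, reduce
  I8: { [E → b c . num] }  — shift
  I9: { [E → b c num .] }  — reduce
  I10: { [E → X b .] }  — reduce
  I11: { [E → X num . num] }  — shift
  I12: { [E → X num num .] }  — reduce
  I13: { [X → c E .] }  — reduce

No state contains more than one complete item.

Answer: No reduce-reduce conflicts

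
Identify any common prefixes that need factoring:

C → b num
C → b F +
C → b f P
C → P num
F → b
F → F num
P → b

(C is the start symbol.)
Left-factoring is needed when two productions for the same non-terminal
share a common prefix on the right-hand side.

Productions for C:
  C → b num
  C → b F +
  C → b f P
  C → P num
Productions for F:
  F → b
  F → F num

Found common prefix 'b' in productions for C

Answer: Yes, C has productions with common prefix 'b'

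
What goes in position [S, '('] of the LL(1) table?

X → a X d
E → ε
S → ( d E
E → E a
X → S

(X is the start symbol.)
S → ( d E

To find M[S, '('], we find productions for S where '(' is in the predict set (PREDICT(N → α) = (FIRST(α) \ {ε}) ∪ (FOLLOW(N) if α ⇒* ε)).

S → ( d E: PREDICT = { '(' }
  '(' is in predict set, so this production goes in M[S, '(']

M[S, '('] = S → ( d E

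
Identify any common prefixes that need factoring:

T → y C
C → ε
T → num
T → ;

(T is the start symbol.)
Left-factoring is needed when two productions for the same non-terminal
share a common prefix on the right-hand side.

Productions for T:
  T → y C
  T → num
  T → ;

No common prefixes found.

Answer: No, left-factoring is not needed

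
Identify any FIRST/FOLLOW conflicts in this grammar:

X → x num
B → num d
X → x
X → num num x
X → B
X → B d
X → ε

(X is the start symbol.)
A FIRST/FOLLOW conflict occurs when a non-terminal N has a nullable alternative N → β (β ⇒* ε) and another alternative N → α with FIRST(α) ∩ FOLLOW(N) ≠ ∅: on such a lookahead the parser cannot decide between expanding α and letting N vanish via β.

Nullable non-terminals: X.
FIRST sets used below: FIRST(B) = { 'num' }

X: nullable alternative(s) X → ε; FOLLOW(X) = { $ }
  X → x num: FIRST \ {ε} = { 'x' } — disjoint from FOLLOW(X)
  X → x: FIRST \ {ε} = { 'x' } — disjoint from FOLLOW(X)
  X → num num x: FIRST \ {ε} = { 'num' } — disjoint from FOLLOW(X)
  X → B: FIRST \ {ε} = { 'num' } — disjoint from FOLLOW(X)
  X → B d: FIRST \ {ε} = { 'num' } — disjoint from FOLLOW(X)
  X → ε: FIRST \ {ε} = { } — this is the only nullable alternative, skip

B has no nullable alternative, so no FIRST/FOLLOW check is needed there.

No FIRST/FOLLOW conflicts found.

Answer: No FIRST/FOLLOW conflicts.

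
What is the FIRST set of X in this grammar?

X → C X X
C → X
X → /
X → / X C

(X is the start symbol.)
{ '/' }

FIRST sets of the other non-terminals involved (by the same procedure, iterated to a fixed point):
  FIRST(C) = { '/' }

From X → C X X:
  - C is a non-terminal: add FIRST(C) \ {ε} = { '/' }
    C is not nullable, so stop
From X → /:
  - '/' is a terminal: add '/' and stop
From X → / X C:
  - '/' is a terminal: add '/' and stop

Collecting: FIRST(X) = { '/' }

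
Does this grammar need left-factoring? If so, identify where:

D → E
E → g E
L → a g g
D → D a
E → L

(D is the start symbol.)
Left-factoring is needed when two productions for the same non-terminal
share a common prefix on the right-hand side.

Productions for D:
  D → E
  D → D a
Productions for E:
  E → g E
  E → L

No common prefixes found.

Answer: No, left-factoring is not needed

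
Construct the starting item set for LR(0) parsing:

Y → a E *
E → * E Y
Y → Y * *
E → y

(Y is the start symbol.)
{ [Y → . Y * *], [Y → . a E *], [Y' → . Y] }

First, augment the grammar with Y' → Y
I₀ = CLOSURE({ [Y' → . Y] }):
  [Y' → . Y] has the dot before Y: add [Y → . a E *], [Y → . Y * *]
No further items can be added.

I₀ = { [Y → . Y * *], [Y → . a E *], [Y' → . Y] }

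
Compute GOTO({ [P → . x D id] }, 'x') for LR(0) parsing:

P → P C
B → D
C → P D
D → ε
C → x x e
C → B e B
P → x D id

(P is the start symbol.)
GOTO(I, 'x') = CLOSURE({ [A → αX.β] : [A → α.Xβ] ∈ I, X = 'x' })

Items with dot before 'x', with the dot advanced:
  [P → . x D id] → [P → x . D id]
Closure of the advanced items:
  [P → x . D id] has the dot before D: add [D → .]

GOTO = { [D → .], [P → x . D id] }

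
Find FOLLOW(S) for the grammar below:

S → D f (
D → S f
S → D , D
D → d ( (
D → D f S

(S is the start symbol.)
S is the start symbol, so $ ∈ FOLLOW(S).
In D → S f: S is followed by f, add FIRST(f) \ {ε} = { 'f' }
In D → D f S: S is at the end, add FOLLOW(D)

The FOLLOW sets referred to above (computed the same way, to a fixed point):
  FOLLOW(D) = { $, ',', 'f' }

Taking the union: FOLLOW(S) = { $, ',', 'f' }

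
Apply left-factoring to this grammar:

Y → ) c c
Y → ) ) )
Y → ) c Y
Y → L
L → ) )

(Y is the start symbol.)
Y → ) Y'
Y' → c Y''
Y'' → c
Y'' → Y
Y' → ) )
Y → L
L → ) )

Left-factoring transforms A → αβ₁ | αβ₂ into A → αA' and A' → β₁ | β₂
(α is the longest common prefix among the alternatives). Repeat until
no nonterminal has two alternatives with a common prefix.

Round 1: Y has alternatives sharing prefix ')'. Introduce Y': Y → ) Y'
  Add: Y' → c c
  Add: Y' → ) )
  Add: Y' → c Y

Round 2: Y' has alternatives sharing prefix 'c'. Introduce Y'': Y' → c Y''
  Add: Y'' → c
  Add: Y'' → Y

No remaining common prefixes — done.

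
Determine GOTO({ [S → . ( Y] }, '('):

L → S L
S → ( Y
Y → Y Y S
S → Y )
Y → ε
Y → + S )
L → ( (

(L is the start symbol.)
GOTO(I, '(') = CLOSURE({ [A → αX.β] : [A → α.Xβ] ∈ I, X = '(' })

Items with dot before '(', with the dot advanced:
  [S → . ( Y] → [S → ( . Y]
Closure of the advanced items:
  [S → ( . Y] has the dot before Y: add [Y → . Y Y S], [Y → .], [Y → . + S )]

GOTO = { [S → ( . Y], [Y → . + S )], [Y → . Y Y S], [Y → .] }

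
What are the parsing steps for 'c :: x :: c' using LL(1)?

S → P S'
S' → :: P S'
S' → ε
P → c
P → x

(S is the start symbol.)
LL(1) parsing maintains a stack (initially the start symbol over $) and the input. At each step: if the stack top is a terminal, match it against the current input token; if it is a non-terminal N, replace it with the RHS of M[N, lookahead] (the unique production whose predict set contains the lookahead).

Stack is shown with the top on the left.

Stack      Input          Action
--------------------------------
S $        c :: x :: c $  output S → P S'
P S' $     c :: x :: c $  output P → c
c S' $     c :: x :: c $  match 'c'
S' $       :: x :: c $    output S' → :: P S'
:: P S' $  :: x :: c $    match '::'
P S' $     x :: c $       output P → x
x S' $     x :: c $       match 'x'
S' $       :: c $         output S' → :: P S'
:: P S' $  :: c $         match '::'
P S' $     c $            output P → c
c S' $     c $            match 'c'
S' $       $              output S' → ε
$          $              accept

The string is accepted.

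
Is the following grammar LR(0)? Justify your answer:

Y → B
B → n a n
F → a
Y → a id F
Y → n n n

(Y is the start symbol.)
A grammar is LR(0) if no state in the canonical LR(0) collection has:
  - both a shift item (dot before a terminal) and a complete item (shift-reduce conflict), or
  - two or more complete items (reduce-reduce conflict; the accept item [Y' → Y .] counts as a complete item here).

Augment with Y' → Y and build the canonical LR(0) collection (I0 = CLOSURE({[Y' → . Y]}), then GOTO on every symbol after a dot until no new states appear). It has 12 states:
  I0: { [B → . n a n], [Y → . B], [Y → . a id F], [Y → . n n n], [Y' → . Y] }  — shift
  I1: { [Y → B .] }  — reduce
  I2: { [Y' → Y .] }  — accept
  I3: { [Y → a . id F] }  — shift
  I4: { [B → n . a n], [Y → n . n n] }  — shift
  I5: { [B → n a . n] }  — shift
  I6: { [Y → n n . n] }  — shift
  I7: { [Y → n n n .] }  — reduce
  I8: { [B → n a n .] }  — reduce
  I9: { [F → . a], [Y → a id . F] }  — shift
  I10: { [Y → a id F .] }  — reduce
  I11: { [F → a .] }  — reduce

Every state is either a pure shift/goto state or contains exactly one complete item and nothing to shift — no conflicts. The grammar is LR(0).

Answer: Yes, the grammar is LR(0)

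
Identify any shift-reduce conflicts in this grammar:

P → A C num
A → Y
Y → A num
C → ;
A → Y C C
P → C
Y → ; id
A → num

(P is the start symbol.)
Augment with P' → P and build the canonical LR(0) collection (I0 = CLOSURE({[P' → . P]}), then GOTO on every symbol after a dot until no new states appear). It has 14 states:
  I0: { [A → . Y C C], [A → . Y], [A → . num], [C → . ;], [P → . A C num], [P → . C], [P' → . P], [Y → . ; id], [Y → . A num] }  — shift
  I1: { [C → ; .], [Y → ; . id] }  — shift, reduce
  I2: { [C → . ;], [P → A . C num], [Y → A . num] }  — shift
  I3: { [P → C .] }  — reduce
  I4: { [P' → P .] }  — accept
  I5: { [A → Y . C C], [A → Y .], [C → . ;] }  — shift, reduce
  I6: { [A → num .] }  — reduce
  I7: { [C → ; .] }  — reduce
  I8: { [A → Y C . C], [C → . ;] }  — shift
  I9: { [A → Y C C .] }  — reduce
  I10: { [P → A C . num] }  — shift
  I11: { [Y → A num .] }  — reduce
  I12: { [P → A C num .] }  — reduce
  I13: { [Y → ; id .] }  — reduce

I1 contains reduce item [C → ; .] and shift item [Y → ; . id] — shift-reduce conflict.
I5 contains reduce item [A → Y .] and shift item [C → . ;] — shift-reduce conflict.

Answer: Yes — I1: [C → ; .] vs [Y → ; . id]; I5: [A → Y .] vs [C → . ;]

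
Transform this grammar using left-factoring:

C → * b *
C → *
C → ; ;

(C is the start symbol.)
Left-factoring transforms A → αβ₁ | αβ₂ into A → αA' and A' → β₁ | β₂
(α is the longest common prefix among the alternatives). Repeat until
no nonterminal has two alternatives with a common prefix.

Round 1: C has alternatives sharing prefix '*'. Introduce C': C → * C'
  Add: C' → b *
  Add: C' → ε

No remaining common prefixes — done.

Resulting grammar:
C → * C'
C' → b *
C' → ε
C → ; ;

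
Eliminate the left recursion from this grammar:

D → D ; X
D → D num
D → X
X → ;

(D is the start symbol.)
D → X D'
D' → ; X D'
D' → num D'
D' → ε
X → ;

D is directly left-recursive. The standard transformation for
  A → A α₁ | ... | A α_m | β₁ | ... | β_n
is
  A  → β₁ A' | ... | β_n A'
  A' → α₁ A' | ... | α_m A' | ε

D → X becomes D → X D'
D → D ; X becomes D' → ; X D'
D → D num becomes D' → num D'
Add D' → ε

Productions for other non-terminals are unchanged:
  X → ;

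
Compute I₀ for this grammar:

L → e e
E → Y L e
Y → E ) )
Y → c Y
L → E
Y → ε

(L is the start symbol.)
{ [E → . Y L e], [L → . E], [L → . e e], [L' → . L], [Y → . E ) )], [Y → . c Y], [Y → .] }

First, augment the grammar with L' → L
I₀ = CLOSURE({ [L' → . L] }):
  [L' → . L] has the dot before L: add [L → . e e], [L → . E]
  [L → . E] has the dot before E: add [E → . Y L e]
  [E → . Y L e] has the dot before Y: add [Y → . E ) )], [Y → . c Y], [Y → .]
No further items can be added.

I₀ = { [E → . Y L e], [L → . E], [L → . e e], [L' → . L], [Y → . E ) )], [Y → . c Y], [Y → .] }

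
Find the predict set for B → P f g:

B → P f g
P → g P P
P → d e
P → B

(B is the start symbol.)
PREDICT(B → P f g) = (FIRST(RHS) \ {ε}) ∪ (FOLLOW(B) if ε ∈ FIRST(RHS), i.e. RHS ⇒* ε)
FIRST(P) = { 'd', 'g' }
FIRST(P f g) = { 'd', 'g' }
ε ∉ FIRST(P f g), so FOLLOW(B) is not added.
PREDICT(B → P f g) = { 'd', 'g' }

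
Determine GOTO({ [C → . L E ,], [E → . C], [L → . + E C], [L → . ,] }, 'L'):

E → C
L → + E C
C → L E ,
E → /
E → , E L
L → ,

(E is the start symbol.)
GOTO(I, 'L') = CLOSURE({ [A → αX.β] : [A → α.Xβ] ∈ I, X = 'L' })

Items with dot before 'L', with the dot advanced:
  [C → . L E ,] → [C → L . E ,]
Closure of the advanced items:
  [C → L . E ,] has the dot before E: add [E → . C], [E → . /], [E → . , E L]
  [E → . C] has the dot before C: add [C → . L E ,]
  [C → . L E ,] has the dot before L: add [L → . + E C], [L → . ,]

GOTO = { [C → . L E ,], [C → L . E ,], [E → . , E L], [E → . /], [E → . C], [L → . + E C], [L → . ,] }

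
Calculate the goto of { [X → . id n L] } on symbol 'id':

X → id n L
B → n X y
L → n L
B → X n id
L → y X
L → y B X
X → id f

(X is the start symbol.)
GOTO(I, 'id') = CLOSURE({ [A → αX.β] : [A → α.Xβ] ∈ I, X = 'id' })

Items with dot before 'id', with the dot advanced:
  [X → . id n L] → [X → id . n L]
Closure adds nothing (no advanced item has the dot before a non-terminal).

GOTO = { [X → id . n L] }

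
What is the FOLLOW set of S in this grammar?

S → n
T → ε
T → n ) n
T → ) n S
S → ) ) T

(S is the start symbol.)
To compute FOLLOW(S), find every occurrence of S on a right-hand side N → α S β: add FIRST(β) \ {ε}, and if β is empty or nullable also add FOLLOW(N). Iterate to a fixed point.

S is the start symbol, so $ ∈ FOLLOW(S).
In T → ) n S: S is at the end, add FOLLOW(T)

The FOLLOW sets referred to above (computed the same way, to a fixed point):
  FOLLOW(T) = { $ }

Taking the union: FOLLOW(S) = { $ }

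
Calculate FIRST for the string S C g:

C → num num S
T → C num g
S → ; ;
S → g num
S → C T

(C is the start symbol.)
{ ';', 'g', 'num' }

FIRST sets of the non-terminals involved (from the grammar, by fixed-point iteration):
  FIRST(S) = { ';', 'g', 'num' }

To compute FIRST(S C g), process the symbols left to right:
Symbol S is a non-terminal. Add FIRST(S) \ {ε} = { ';', 'g', 'num' }
S is not nullable (ε ∉ FIRST(S)), so stop here.
FIRST(S C g) = { ';', 'g', 'num' }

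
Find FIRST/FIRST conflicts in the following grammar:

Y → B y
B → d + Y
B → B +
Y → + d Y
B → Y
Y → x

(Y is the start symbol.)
FIRST sets of the non-terminals at (or reachable through a nullable prefix from) the front of some alternative:
  FIRST(B) = { '+', 'd', 'x' }
  FIRST(Y) = { '+', 'd', 'x' }

Productions for Y:
  Y → B y: FIRST = { '+', 'd', 'x' }
  Y → + d Y: FIRST = { '+' }
  Y → x: FIRST = { 'x' }
Productions for B:
  B → d + Y: FIRST = { 'd' }
  B → B +: FIRST = { '+', 'd', 'x' }
  B → Y: FIRST = { '+', 'd', 'x' }

Conflict for Y: Y → B y and Y → + d Y
  Overlap: { '+' }
Conflict for Y: Y → B y and Y → x
  Overlap: { 'x' }
Conflict for B: B → d + Y and B → B +
  Overlap: { 'd' }
Conflict for B: B → d + Y and B → Y
  Overlap: { 'd' }
Conflict for B: B → B + and B → Y
  Overlap: { '+', 'd', 'x' }

Answer: Yes. Y → B y / Y → '+' d Y on { '+' }; Y → B y / Y → x on { 'x' }; B → d '+' Y / B → B '+' on { 'd' }; B → d '+' Y / B → Y on { 'd' }; B → B '+' / B → Y on { '+', 'd', 'x' }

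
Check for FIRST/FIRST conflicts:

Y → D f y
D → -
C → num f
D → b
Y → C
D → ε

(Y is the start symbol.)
No FIRST/FIRST conflicts.

FIRST sets of the non-terminals at (or reachable through a nullable prefix from) the front of some alternative:
  FIRST(D) = { '-', 'b', ε }
  FIRST(C) = { 'num' }

Productions for Y:
  Y → D f y: FIRST = { '-', 'b', 'f' }
  Y → C: FIRST = { 'num' }
Productions for D:
  D → -: FIRST = { '-' }
  D → b: FIRST = { 'b' }
  D → ε: FIRST = { ε }
C has only one production, so no FIRST/FIRST conflict is possible there.

All alternatives of each non-terminal have pairwise disjoint FIRST sets.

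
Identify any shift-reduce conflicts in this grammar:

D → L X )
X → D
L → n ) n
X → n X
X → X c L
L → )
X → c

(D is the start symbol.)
A shift-reduce conflict occurs when an LR(0) state has both:
  - a complete (reduce) item [A → α .] (dot at the end), and
  - a shift item [B → β . c γ] (dot before a terminal).

Augment with D' → D and build the canonical LR(0) collection (I0 = CLOSURE({[D' → . D]}), then GOTO on every symbol after a dot until no new states appear). It has 16 states:
  I0: { [D → . L X )], [D' → . D], [L → . )], [L → . n ) n] }  — shift
  I1: { [L → ) .] }  — reduce
  I2: { [D' → D .] }  — accept
  I3: { [D → . L X )], [D → L . X )], [L → . )], [L → . n ) n], [X → . D], [X → . X c L], [X → . c], [X → . n X] }  — shift
  I4: { [L → n . ) n] }  — shift
  I5: { [L → n ) . n] }  — shift
  I6: { [L → n ) n .] }  — reduce
  I7: { [X → D .] }  — reduce
  I8: { [D → L X . )], [X → X . c L] }  — shift
  I9: { [X → c .] }  — reduce
  I10: { [D → . L X )], [L → . )], [L → . n ) n], [L → n . ) n], [X → . D], [X → . X c L], [X → . c], [X → . n X], [X → n . X] }  — shift
  I11: { [L → ) .], [L → n ) . n] }  — shift, reduce
  I12: { [X → X . c L], [X → n X .] }  — shift, reduce
  I13: { [L → . )], [L → . n ) n], [X → X c . L] }  — shift
  I14: { [X → X c L .] }  — reduce
  I15: { [D → L X ) .] }  — reduce

I11 contains reduce item [L → ) .] and shift item [L → n ) . n] — shift-reduce conflict.
I12 contains reduce item [X → n X .] and shift item [X → X . c L] — shift-reduce conflict.

Answer: Yes — I11: [L → ) .] vs [L → n ) . n]; I12: [X → n X .] vs [X → X . c L]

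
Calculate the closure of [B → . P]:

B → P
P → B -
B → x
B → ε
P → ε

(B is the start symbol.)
Start with: [B → . P]
  [B → . P] has the dot before P: add [P → . B -], [P → .]
  [P → . B -] has the dot before B: add [B → . x], [B → .]
No further items can be added.

CLOSURE = { [B → . P], [B → . x], [B → .], [P → . B -], [P → .] }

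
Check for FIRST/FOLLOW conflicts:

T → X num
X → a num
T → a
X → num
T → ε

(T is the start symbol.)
No FIRST/FOLLOW conflicts.

A FIRST/FOLLOW conflict occurs when a non-terminal N has a nullable alternative N → β (β ⇒* ε) and another alternative N → α with FIRST(α) ∩ FOLLOW(N) ≠ ∅: on such a lookahead the parser cannot decide between expanding α and letting N vanish via β.

Nullable non-terminals: T.
FIRST sets used below: FIRST(X) = { 'a', 'num' }

T: nullable alternative(s) T → ε; FOLLOW(T) = { $ }
  T → X num: FIRST \ {ε} = { 'a', 'num' } — disjoint from FOLLOW(T)
  T → a: FIRST \ {ε} = { 'a' } — disjoint from FOLLOW(T)
  T → ε: FIRST \ {ε} = { } — this is the only nullable alternative, skip

X has no nullable alternative, so no FIRST/FOLLOW check is needed there.

No FIRST/FOLLOW conflicts found.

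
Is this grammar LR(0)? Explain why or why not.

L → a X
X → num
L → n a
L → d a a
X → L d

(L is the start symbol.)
A grammar is LR(0) if no state in the canonical LR(0) collection has:
  - both a shift item (dot before a terminal) and a complete item (shift-reduce conflict), or
  - two or more complete items (reduce-reduce conflict; the accept item [L' → L .] counts as a complete item here).

Augment with L' → L and build the canonical LR(0) collection (I0 = CLOSURE({[L' → . L]}), then GOTO on every symbol after a dot until no new states appear). It has 12 states:
  I0: { [L → . a X], [L → . d a a], [L → . n a], [L' → . L] }  — shift
  I1: { [L' → L .] }  — accept
  I2: { [L → . a X], [L → . d a a], [L → . n a], [L → a . X], [X → . L d], [X → . num] }  — shift
  I3: { [L → d . a a] }  — shift
  I4: { [L → n . a] }  — shift
  I5: { [L → n a .] }  — reduce
  I6: { [L → d a . a] }  — shift
  I7: { [L → d a a .] }  — reduce
  I8: { [X → L . d] }  — shift
  I9: { [L → a X .] }  — reduce
  I10: { [X → num .] }  — reduce
  I11: { [X → L d .] }  — reduce

Every state is either a pure shift/goto state or contains exactly one complete item and nothing to shift — no conflicts. The grammar is LR(0).

Answer: Yes, the grammar is LR(0)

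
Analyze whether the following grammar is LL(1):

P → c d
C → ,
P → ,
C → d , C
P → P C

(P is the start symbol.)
No. Predict set conflict for P: { 'c' }

A grammar is LL(1) if for each non-terminal N with multiple productions, the predict sets of those productions are pairwise disjoint, where PREDICT(N → α) = (FIRST(α) \ {ε}) ∪ (FOLLOW(N) if α ⇒* ε).

Relevant sets:
  FIRST(P) = { ',', 'c' }

For P:
  PREDICT(P → c d) = { 'c' }
  PREDICT(P → ',') = { ',' }
  PREDICT(P → P C) = { ',', 'c' }
For C:
  PREDICT(C → ',') = { ',' }
  PREDICT(C → d ',' C) = { 'd' }

Conflict found: Predict set conflict for P: { 'c' }
The grammar is NOT LL(1).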